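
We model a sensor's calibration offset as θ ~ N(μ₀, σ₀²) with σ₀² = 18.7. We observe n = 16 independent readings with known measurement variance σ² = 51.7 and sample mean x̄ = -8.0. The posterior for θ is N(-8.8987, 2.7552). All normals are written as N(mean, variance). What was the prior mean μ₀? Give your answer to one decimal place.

With known observation variance, the Normal–Normal posterior has precision τ_n = τ₀ + n/σ² and mean μ_n = (τ₀μ₀ + (n/σ²)x̄)/τ_n.
Here τ₀ = 1/18.7 = 0.053476 and τ_data = 16/51.7 = 0.309478, so τ_n = 0.362954.
Rearranging for μ₀: μ₀ = (μ_n·τ_n − τ_data·x̄)/τ₀ = (-8.8987·0.362954 − 0.309478·-8.0) / 0.053476 = -0.753995/0.053476 ≈ -14.1.

μ₀ = -14.1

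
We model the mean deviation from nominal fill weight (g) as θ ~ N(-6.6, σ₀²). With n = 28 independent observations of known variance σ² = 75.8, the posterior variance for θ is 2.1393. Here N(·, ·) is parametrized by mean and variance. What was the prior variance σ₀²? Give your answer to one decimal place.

σ₀² = 10.2

For the Normal–Normal model with known σ², precisions add: τ_n = τ₀ + n/σ².
So 1/σ₀² = 1/2.1393 − 28/75.8 = 0.467443 − 0.369393 = 0.098050.
Hence σ₀² = 1/0.098050 ≈ 10.2.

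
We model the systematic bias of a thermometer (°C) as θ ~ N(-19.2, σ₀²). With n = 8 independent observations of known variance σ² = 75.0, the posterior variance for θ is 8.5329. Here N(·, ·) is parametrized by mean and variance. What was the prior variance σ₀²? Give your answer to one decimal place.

For the Normal–Normal model with known σ², precisions add: τ_n = τ₀ + n/σ².
So 1/σ₀² = 1/8.5329 − 8/75.0 = 0.117193 − 0.106667 = 0.010526.
Hence σ₀² = 1/0.010526 ≈ 95.0.

σ₀² = 95.0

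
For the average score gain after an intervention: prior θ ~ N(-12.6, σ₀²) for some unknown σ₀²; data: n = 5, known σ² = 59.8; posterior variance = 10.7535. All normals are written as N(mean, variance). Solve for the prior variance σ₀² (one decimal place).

σ₀² = 106.6

For the Normal–Normal model with known σ², precisions add: τ_n = τ₀ + n/σ².
So 1/σ₀² = 1/10.7535 − 5/59.8 = 0.092993 − 0.083612 = 0.009381.
Hence σ₀² = 1/0.009381 ≈ 106.6.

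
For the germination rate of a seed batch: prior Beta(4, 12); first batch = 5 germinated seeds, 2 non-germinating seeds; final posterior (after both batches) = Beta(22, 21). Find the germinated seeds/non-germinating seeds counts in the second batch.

13 germinated seeds and 7 non-germinating seeds

Sequential conjugate updates are equivalent to a single update on the pooled data, so total successes = posterior α − prior α and total failures = posterior β − prior β.
Total across both batches: 22−4=18 germinated seeds, 21−12=9 non-germinating seeds.
Subtract the first batch: 18−5=13 germinated seeds and 9−2=7 non-germinating seeds.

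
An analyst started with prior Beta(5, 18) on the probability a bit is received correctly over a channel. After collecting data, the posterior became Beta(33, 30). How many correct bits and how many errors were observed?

A Beta(a, b) prior with s successes and f failures in binomial data gives a Beta(a+s, b+f) posterior.
So s = 33 − 5 = 28 and f = 30 − 18 = 12.

28 correct bits and 12 errors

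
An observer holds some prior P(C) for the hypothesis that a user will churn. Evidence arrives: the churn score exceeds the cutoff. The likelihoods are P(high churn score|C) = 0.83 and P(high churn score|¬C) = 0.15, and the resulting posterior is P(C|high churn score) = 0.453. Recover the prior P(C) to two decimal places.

Bayes' rule in odds form gives O(C|E) = O(C)·[P(E|C)/P(E|¬C)], hence O(C) = O(C|E)/LR.
Posterior odds = 0.453/(1−0.453) = 0.8282. LR = 0.83/0.15 = 5.5333.
Prior odds = 0.8282/5.5333 = 0.1497, so P(C) = 0.1497/(1+0.1497) ≈ 0.13.

P(C) = 0.13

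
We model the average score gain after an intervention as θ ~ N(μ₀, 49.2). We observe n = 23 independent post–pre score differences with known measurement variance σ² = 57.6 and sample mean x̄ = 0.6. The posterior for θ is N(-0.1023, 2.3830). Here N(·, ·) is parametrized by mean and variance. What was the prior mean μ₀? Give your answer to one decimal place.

μ₀ = -13.9

With known observation variance, the Normal–Normal posterior has precision τ_n = τ₀ + n/σ² and mean μ_n = (τ₀μ₀ + (n/σ²)x̄)/τ_n.
Here τ₀ = 1/49.2 = 0.020325 and τ_data = 23/57.6 = 0.399306, so τ_n = 0.419631.
Rearranging for μ₀: μ₀ = (μ_n·τ_n − τ_data·x̄)/τ₀ = (-0.1023·0.419631 − 0.399306·0.6) / 0.020325 = -0.282512/0.020325 ≈ -13.9.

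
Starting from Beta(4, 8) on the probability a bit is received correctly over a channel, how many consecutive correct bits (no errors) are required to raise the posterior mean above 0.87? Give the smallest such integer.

k = 50

After k correct bits and 0 errors the posterior is Beta(4+k, 8), with mean (4+k)/(4+8+k).
Set (4+k)/(12+k) > 0.87 and solve: k > (0.87·12 − 4)/(1 − 0.87) = 49.538.
The smallest integer exceeding 49.538 is 50, and checking k=50: (54)/(62) = 0.8710 > 0.87.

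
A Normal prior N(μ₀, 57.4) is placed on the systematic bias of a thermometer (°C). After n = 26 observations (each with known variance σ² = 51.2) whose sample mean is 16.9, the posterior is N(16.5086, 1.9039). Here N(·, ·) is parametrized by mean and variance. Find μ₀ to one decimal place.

μ₀ = 5.1

The posterior mean is a precision-weighted average: μ_n = (τ₀μ₀ + τ_data·x̄)/(τ₀+τ_data), with τ₀=1/σ₀² and τ_data=n/σ².
Here τ₀ = 1/57.4 = 0.017422 and τ_data = 26/51.2 = 0.507812, so τ_n = 0.525234.
Rearranging for μ₀: μ₀ = (μ_n·τ_n − τ_data·x̄)/τ₀ = (16.5086·0.525234 − 0.507812·16.9) / 0.017422 = 0.088855/0.017422 ≈ 5.1.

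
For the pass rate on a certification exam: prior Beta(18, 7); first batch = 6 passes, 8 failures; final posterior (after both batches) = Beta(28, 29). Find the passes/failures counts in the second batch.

4 passes and 14 failures

Sequential conjugate updates are equivalent to a single update on the pooled data, so total successes = posterior α − prior α and total failures = posterior β − prior β.
Total across both batches: 28−18=10 passes, 29−7=22 failures.
Subtract the first batch: 10−6=4 passes and 22−8=14 failures.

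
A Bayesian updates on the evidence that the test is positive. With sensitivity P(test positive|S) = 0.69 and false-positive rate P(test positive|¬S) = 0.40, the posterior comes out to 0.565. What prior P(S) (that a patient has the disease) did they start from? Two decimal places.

P(S) = 0.43

In odds form, posterior odds = prior odds × likelihood ratio, so prior odds = posterior odds ÷ LR.
Posterior odds = 0.565/(1−0.565) = 1.2989. LR = 0.69/0.40 = 1.7250.
Prior odds = 1.2989/1.7250 = 0.7530, so P(S) = 0.7530/(1+0.7530) ≈ 0.43.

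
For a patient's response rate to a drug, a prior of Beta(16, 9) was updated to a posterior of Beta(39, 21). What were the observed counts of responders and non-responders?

23 responders and 12 non-responders

Under Beta–binomial conjugacy the posterior parameters are (α+s, β+f).
Match parameters: s=39−16=23, f=21−9=12.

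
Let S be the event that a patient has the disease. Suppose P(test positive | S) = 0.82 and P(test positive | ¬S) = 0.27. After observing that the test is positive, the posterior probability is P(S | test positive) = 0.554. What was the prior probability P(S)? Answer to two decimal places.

Bayes' rule in odds form gives O(S|E) = O(S)·[P(E|S)/P(E|¬S)], hence O(S) = O(S|E)/LR.
Posterior odds = 0.554/(1−0.554) = 1.2422. LR = 0.82/0.27 = 3.0370.
Prior odds = 1.2422/3.0370 = 0.4090, so P(S) = 0.4090/(1+0.4090) ≈ 0.29.

P(S) = 0.29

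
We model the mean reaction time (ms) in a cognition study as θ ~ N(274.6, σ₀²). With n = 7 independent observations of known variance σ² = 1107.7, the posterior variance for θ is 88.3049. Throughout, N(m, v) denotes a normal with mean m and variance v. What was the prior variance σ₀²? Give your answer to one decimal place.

σ₀² = 199.8

For the Normal–Normal model with known σ², precisions add: τ_n = τ₀ + n/σ².
So 1/σ₀² = 1/88.3049 − 7/1107.7 = 0.011324 − 0.006319 = 0.005005.
Hence σ₀² = 1/0.005005 ≈ 199.8.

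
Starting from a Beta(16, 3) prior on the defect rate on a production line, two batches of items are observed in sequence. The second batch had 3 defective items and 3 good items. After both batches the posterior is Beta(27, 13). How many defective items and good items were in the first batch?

8 defective items and 7 good items

Because Beta–binomial updating is additive in the counts, the combined data contributed (α_post−α_prior, β_post−β_prior) successes and failures.
Total across both batches: 27−16=11 defective items, 13−3=10 good items.
Subtract the second batch: 11−3=8 defective items and 10−3=7 good items.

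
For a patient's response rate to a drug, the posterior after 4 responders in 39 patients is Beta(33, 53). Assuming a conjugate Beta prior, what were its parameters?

Under Beta–binomial conjugacy the posterior parameters are (a+s, b+f).
So a = 33 − 4 = 29 and b = 53 − 35 = 18.

Beta(29, 18)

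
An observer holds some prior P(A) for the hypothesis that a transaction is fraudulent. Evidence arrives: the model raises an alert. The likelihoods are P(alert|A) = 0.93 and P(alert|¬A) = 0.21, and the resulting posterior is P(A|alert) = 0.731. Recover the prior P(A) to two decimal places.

Bayes' rule in odds form gives O(A|E) = O(A)·[P(E|A)/P(E|¬A)], hence O(A) = O(A|E)/LR.
Posterior odds = 0.731/(1−0.731) = 2.7175. LR = 0.93/0.21 = 4.4286.
Prior odds = 2.7175/4.4286 = 0.6136, so P(A) = 0.6136/(1+0.6136) ≈ 0.38.

P(A) = 0.38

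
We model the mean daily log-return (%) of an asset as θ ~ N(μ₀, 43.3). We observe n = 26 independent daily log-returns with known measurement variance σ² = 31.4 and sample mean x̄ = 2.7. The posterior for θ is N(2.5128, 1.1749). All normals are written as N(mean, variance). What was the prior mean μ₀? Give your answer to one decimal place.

With known observation variance, the Normal–Normal posterior has precision τ_n = τ₀ + n/σ² and mean μ_n = (τ₀μ₀ + (n/σ²)x̄)/τ_n.
Here τ₀ = 1/43.3 = 0.023095 and τ_data = 26/31.4 = 0.828025, so τ_n = 0.851120.
Rearranging for μ₀: μ₀ = (μ_n·τ_n − τ_data·x̄)/τ₀ = (2.5128·0.851120 − 0.828025·2.7) / 0.023095 = -0.096973/0.023095 ≈ -4.2.

μ₀ = -4.2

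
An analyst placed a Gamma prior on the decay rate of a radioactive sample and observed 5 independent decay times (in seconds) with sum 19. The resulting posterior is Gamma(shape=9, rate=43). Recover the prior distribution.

Gamma(shape=4, rate=24)

For an exponential likelihood with a Gamma(α, β) prior on the rate, n observations with total T give posterior Gamma(α+n, β+T).
So α = 9 − 5 = 4 and β = 43 − 19 = 24.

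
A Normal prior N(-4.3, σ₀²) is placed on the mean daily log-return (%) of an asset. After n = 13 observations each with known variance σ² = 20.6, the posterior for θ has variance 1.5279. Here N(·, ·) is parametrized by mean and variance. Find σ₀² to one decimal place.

σ₀² = 42.7

For the Normal–Normal model with known σ², precisions add: τ_n = τ₀ + n/σ².
So 1/σ₀² = 1/1.5279 − 13/20.6 = 0.654493 − 0.631068 = 0.023425.
Hence σ₀² = 1/0.023425 ≈ 42.7.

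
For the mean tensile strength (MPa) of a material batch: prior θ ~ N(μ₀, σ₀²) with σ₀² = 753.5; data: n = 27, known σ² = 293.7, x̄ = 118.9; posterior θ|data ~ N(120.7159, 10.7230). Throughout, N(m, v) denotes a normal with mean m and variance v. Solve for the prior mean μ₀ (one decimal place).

μ₀ = 246.5

The posterior mean is a precision-weighted average: μ_n = (τ₀μ₀ + τ_data·x̄)/(τ₀+τ_data), with τ₀=1/σ₀² and τ_data=n/σ².
Here τ₀ = 1/753.5 = 0.001327 and τ_data = 27/293.7 = 0.091931, so τ_n = 0.093258.
Rearranging for μ₀: μ₀ = (μ_n·τ_n − τ_data·x̄)/τ₀ = (120.7159·0.093258 − 0.091931·118.9) / 0.001327 = 0.327128/0.001327 ≈ 246.5.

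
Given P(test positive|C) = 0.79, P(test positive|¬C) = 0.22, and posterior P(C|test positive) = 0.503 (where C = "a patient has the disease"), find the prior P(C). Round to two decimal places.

P(C) = 0.22

In odds form, posterior odds = prior odds × likelihood ratio, so prior odds = posterior odds ÷ LR.
Posterior odds = 0.503/(1−0.503) = 1.0121. LR = 0.79/0.22 = 3.5909.
Prior odds = 1.0121/3.5909 = 0.2819, so P(C) = 0.2819/(1+0.2819) ≈ 0.22.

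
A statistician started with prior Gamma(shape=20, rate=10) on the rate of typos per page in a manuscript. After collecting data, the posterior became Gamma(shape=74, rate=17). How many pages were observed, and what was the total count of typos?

Gamma–Poisson conjugacy: posterior shape = α + Σxᵢ, posterior rate = β + n.
Matching: Σxᵢ = 74 − 20 = 54 and n = 17 − 10 = 7.

n = 7 pages with total 54 typos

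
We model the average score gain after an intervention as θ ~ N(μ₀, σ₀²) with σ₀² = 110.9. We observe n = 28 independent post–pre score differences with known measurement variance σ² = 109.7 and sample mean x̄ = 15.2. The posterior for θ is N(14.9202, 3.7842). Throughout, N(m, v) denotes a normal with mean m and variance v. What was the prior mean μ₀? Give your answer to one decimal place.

μ₀ = 7.0

With known observation variance, the Normal–Normal posterior has precision τ_n = τ₀ + n/σ² and mean μ_n = (τ₀μ₀ + (n/σ²)x̄)/τ_n.
Here τ₀ = 1/110.9 = 0.009017 and τ_data = 28/109.7 = 0.255242, so τ_n = 0.264259.
Rearranging for μ₀: μ₀ = (μ_n·τ_n − τ_data·x̄)/τ₀ = (14.9202·0.264259 − 0.255242·15.2) / 0.009017 = 0.063119/0.009017 ≈ 7.0.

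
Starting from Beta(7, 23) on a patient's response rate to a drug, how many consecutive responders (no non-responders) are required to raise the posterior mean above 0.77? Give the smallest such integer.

After k responders and 0 non-responders the posterior is Beta(7+k, 23), with mean (7+k)/(7+23+k).
Set (7+k)/(30+k) > 0.77 and solve: k > (0.77·30 − 7)/(1 − 0.77) = 70.000.
The smallest integer exceeding 70.000 is 71.

k = 71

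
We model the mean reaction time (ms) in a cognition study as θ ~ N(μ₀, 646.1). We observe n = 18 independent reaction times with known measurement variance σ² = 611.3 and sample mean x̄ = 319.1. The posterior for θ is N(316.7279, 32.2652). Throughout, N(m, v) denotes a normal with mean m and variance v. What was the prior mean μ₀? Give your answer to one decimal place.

With known observation variance, the Normal–Normal posterior has precision τ_n = τ₀ + n/σ² and mean μ_n = (τ₀μ₀ + (n/σ²)x̄)/τ_n.
Here τ₀ = 1/646.1 = 0.001548 and τ_data = 18/611.3 = 0.029445, so τ_n = 0.030993.
Rearranging for μ₀: μ₀ = (μ_n·τ_n − τ_data·x̄)/τ₀ = (316.7279·0.030993 − 0.029445·319.1) / 0.001548 = 0.420448/0.001548 ≈ 271.6.

μ₀ = 271.6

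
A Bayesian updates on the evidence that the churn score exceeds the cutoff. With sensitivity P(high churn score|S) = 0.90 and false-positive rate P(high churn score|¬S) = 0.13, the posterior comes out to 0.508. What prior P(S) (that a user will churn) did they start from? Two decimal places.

Bayes' rule in odds form gives O(S|E) = O(S)·[P(E|S)/P(E|¬S)], hence O(S) = O(S|E)/LR.
Posterior odds = 0.508/(1−0.508) = 1.0325. LR = 0.90/0.13 = 6.9231.
Prior odds = 1.0325/6.9231 = 0.1491, so P(S) = 0.1491/(1+0.1491) ≈ 0.13.

P(S) = 0.13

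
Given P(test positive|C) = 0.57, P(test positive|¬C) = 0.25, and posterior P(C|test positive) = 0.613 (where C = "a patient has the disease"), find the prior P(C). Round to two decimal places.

In odds form, posterior odds = prior odds × likelihood ratio, so prior odds = posterior odds ÷ LR.
Posterior odds = 0.613/(1−0.613) = 1.5840. LR = 0.57/0.25 = 2.2800.
Prior odds = 1.5840/2.2800 = 0.6947, so P(C) = 0.6947/(1+0.6947) ≈ 0.41.

P(C) = 0.41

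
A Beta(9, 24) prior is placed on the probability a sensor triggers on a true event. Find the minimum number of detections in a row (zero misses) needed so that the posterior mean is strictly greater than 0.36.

After k detections and 0 misses the posterior is Beta(9+k, 24), with mean (9+k)/(9+24+k).
Set (9+k)/(33+k) > 0.36 and solve: k > (0.36·33 − 9)/(1 − 0.36) = 4.500.
The smallest integer exceeding 4.500 is 5, and checking k=5: (14)/(38) = 0.3684 > 0.36.

k = 5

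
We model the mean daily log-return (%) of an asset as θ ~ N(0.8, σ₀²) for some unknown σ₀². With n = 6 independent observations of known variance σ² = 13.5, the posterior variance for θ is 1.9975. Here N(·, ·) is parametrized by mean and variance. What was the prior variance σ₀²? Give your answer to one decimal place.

σ₀² = 17.8

For the Normal–Normal model with known σ², precisions add: τ_n = τ₀ + n/σ².
So 1/σ₀² = 1/1.9975 − 6/13.5 = 0.500626 − 0.444444 = 0.056182.
Hence σ₀² = 1/0.056182 ≈ 17.8.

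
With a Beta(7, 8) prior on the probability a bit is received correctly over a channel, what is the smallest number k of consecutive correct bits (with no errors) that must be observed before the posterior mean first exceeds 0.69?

k = 11

After k correct bits and 0 errors the posterior is Beta(7+k, 8), with mean (7+k)/(7+8+k).
Set (7+k)/(15+k) > 0.69 and solve: k > (0.69·15 − 7)/(1 − 0.69) = 10.806.
The smallest integer exceeding 10.806 is 11, and checking k=11: (18)/(26) = 0.6923 > 0.69.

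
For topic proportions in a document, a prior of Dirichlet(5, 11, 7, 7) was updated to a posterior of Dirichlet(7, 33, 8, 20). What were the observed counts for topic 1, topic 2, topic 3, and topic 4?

For a Dirichlet(α) prior with multinomial counts c, the posterior is Dirichlet(α + c) componentwise.
Counts are posterior − prior componentwise: 7−5=2, 33−11=22, 8−7=1, 20−7=13.

counts (2, 22, 1, 13)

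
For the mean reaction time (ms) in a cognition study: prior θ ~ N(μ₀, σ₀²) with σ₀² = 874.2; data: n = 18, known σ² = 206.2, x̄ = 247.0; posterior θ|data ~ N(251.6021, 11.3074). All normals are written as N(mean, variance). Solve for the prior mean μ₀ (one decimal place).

The posterior mean is a precision-weighted average: μ_n = (τ₀μ₀ + τ_data·x̄)/(τ₀+τ_data), with τ₀=1/σ₀² and τ_data=n/σ².
Here τ₀ = 1/874.2 = 0.001144 and τ_data = 18/206.2 = 0.087294, so τ_n = 0.088438.
Rearranging for μ₀: μ₀ = (μ_n·τ_n − τ_data·x̄)/τ₀ = (251.6021·0.088438 − 0.087294·247.0) / 0.001144 = 0.689569/0.001144 ≈ 602.8.

μ₀ = 602.8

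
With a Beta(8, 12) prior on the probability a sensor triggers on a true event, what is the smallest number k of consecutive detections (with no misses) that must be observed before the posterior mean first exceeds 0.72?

k = 23

After k detections and 0 misses the posterior is Beta(8+k, 12), with mean (8+k)/(8+12+k).
Set (8+k)/(20+k) > 0.72 and solve: k > (0.72·20 − 8)/(1 − 0.72) = 22.857.
The smallest integer exceeding 22.857 is 23, and checking k=23: (31)/(43) = 0.7209 > 0.72.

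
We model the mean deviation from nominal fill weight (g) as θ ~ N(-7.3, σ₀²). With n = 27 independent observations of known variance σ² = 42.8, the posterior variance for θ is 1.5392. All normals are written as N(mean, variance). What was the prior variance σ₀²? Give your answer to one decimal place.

σ₀² = 53.1

Posterior precision equals prior precision plus data precision: 1/σ_n² = 1/σ₀² + n/σ².
So 1/σ₀² = 1/1.5392 − 27/42.8 = 0.649688 − 0.630841 = 0.018847.
Hence σ₀² = 1/0.018847 ≈ 53.1.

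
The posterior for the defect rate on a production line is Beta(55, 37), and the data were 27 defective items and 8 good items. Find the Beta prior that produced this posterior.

Beta(28, 29)

A Beta(a, b) prior with s successes and f failures in binomial data gives a Beta(a+s, b+f) posterior.
So a = 55 − 27 = 28 and b = 37 − 8 = 29.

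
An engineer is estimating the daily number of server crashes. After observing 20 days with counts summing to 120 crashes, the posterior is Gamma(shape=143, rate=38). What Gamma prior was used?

Gamma(shape=23, rate=18)

Gamma–Poisson conjugacy: posterior shape = α + Σxᵢ, posterior rate = β + n.
So α = 143 − 120 = 23 and β = 38 − 20 = 18.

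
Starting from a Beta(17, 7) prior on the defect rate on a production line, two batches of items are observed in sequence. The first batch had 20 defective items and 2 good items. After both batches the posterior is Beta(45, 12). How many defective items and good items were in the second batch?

Because Beta–binomial updating is additive in the counts, the combined data contributed (α_post−α_prior, β_post−β_prior) successes and failures.
Total across both batches: 45−17=28 defective items, 12−7=5 good items.
Subtract the first batch: 28−20=8 defective items and 5−2=3 good items.

8 defective items and 3 good items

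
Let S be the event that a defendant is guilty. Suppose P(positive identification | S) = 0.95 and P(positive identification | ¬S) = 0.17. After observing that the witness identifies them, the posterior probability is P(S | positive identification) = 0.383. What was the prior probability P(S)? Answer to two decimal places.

P(S) = 0.10

In odds form, posterior odds = prior odds × likelihood ratio, so prior odds = posterior odds ÷ LR.
Posterior odds = 0.383/(1−0.383) = 0.6207. LR = 0.95/0.17 = 5.5882.
Prior odds = 0.6207/5.5882 = 0.1111, so P(S) = 0.1111/(1+0.1111) ≈ 0.10.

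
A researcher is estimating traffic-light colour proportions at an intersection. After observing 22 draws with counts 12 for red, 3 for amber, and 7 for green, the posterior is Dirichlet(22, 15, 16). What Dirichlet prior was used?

For a Dirichlet(α) prior with multinomial counts c, the posterior is Dirichlet(α + c) componentwise.
Subtract each count from the matching posterior parameter: 22−12=10, 15−3=12, 16−7=9.

Dirichlet(10, 12, 9)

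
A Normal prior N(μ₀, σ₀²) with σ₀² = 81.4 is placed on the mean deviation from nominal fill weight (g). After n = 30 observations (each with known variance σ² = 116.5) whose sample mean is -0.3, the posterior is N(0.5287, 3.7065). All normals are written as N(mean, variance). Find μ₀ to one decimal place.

μ₀ = 17.9

The posterior mean is a precision-weighted average: μ_n = (τ₀μ₀ + τ_data·x̄)/(τ₀+τ_data), with τ₀=1/σ₀² and τ_data=n/σ².
Here τ₀ = 1/81.4 = 0.012285 and τ_data = 30/116.5 = 0.257511, so τ_n = 0.269796.
Rearranging for μ₀: μ₀ = (μ_n·τ_n − τ_data·x̄)/τ₀ = (0.5287·0.269796 − 0.257511·-0.3) / 0.012285 = 0.219894/0.012285 ≈ 17.9.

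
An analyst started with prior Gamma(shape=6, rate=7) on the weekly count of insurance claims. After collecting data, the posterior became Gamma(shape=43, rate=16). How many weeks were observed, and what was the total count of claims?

A Gamma(α, β) prior (rate parametrization) on a Poisson rate with n observations summing to S gives posterior Gamma(α+S, β+n).
Matching: Σxᵢ = 43 − 6 = 37 and n = 16 − 7 = 9.

n = 9 weeks with total 37 claims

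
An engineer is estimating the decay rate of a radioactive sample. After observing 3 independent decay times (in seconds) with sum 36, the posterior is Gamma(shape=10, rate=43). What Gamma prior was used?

For an exponential likelihood with a Gamma(α, β) prior on the rate, n observations with total T give posterior Gamma(α+n, β+T).
So α = 10 − 3 = 7 and β = 43 − 36 = 7.

Gamma(shape=7, rate=7)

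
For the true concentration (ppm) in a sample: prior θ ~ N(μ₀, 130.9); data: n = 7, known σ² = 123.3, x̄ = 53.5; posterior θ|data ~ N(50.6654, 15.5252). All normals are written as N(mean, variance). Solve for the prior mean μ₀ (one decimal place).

μ₀ = 29.6

The posterior mean is a precision-weighted average: μ_n = (τ₀μ₀ + τ_data·x̄)/(τ₀+τ_data), with τ₀=1/σ₀² and τ_data=n/σ².
Here τ₀ = 1/130.9 = 0.007639 and τ_data = 7/123.3 = 0.056772, so τ_n = 0.064411.
Rearranging for μ₀: μ₀ = (μ_n·τ_n − τ_data·x̄)/τ₀ = (50.6654·0.064411 − 0.056772·53.5) / 0.007639 = 0.226107/0.007639 ≈ 29.6.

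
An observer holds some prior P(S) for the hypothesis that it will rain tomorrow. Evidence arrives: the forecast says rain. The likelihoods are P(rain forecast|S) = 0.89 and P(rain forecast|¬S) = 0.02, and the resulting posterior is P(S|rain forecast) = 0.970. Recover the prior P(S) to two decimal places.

Bayes' rule in odds form gives O(S|E) = O(S)·[P(E|S)/P(E|¬S)], hence O(S) = O(S|E)/LR.
Posterior odds = 0.970/(1−0.970) = 32.3333. LR = 0.89/0.02 = 44.5000.
Prior odds = 32.3333/44.5000 = 0.7266, so P(S) = 0.7266/(1+0.7266) ≈ 0.42.

P(S) = 0.42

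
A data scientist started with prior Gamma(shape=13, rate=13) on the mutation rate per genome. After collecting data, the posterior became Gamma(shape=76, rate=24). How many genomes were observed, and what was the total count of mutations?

n = 11 genomes with total 63 mutations

A Gamma(α, β) prior (rate parametrization) on a Poisson rate with n observations summing to S gives posterior Gamma(α+S, β+n).
Matching: Σxᵢ = 76 − 13 = 63 and n = 24 − 13 = 11.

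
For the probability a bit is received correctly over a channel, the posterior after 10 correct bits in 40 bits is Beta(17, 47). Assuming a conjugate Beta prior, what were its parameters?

Under Beta–binomial conjugacy the posterior parameters are (α+s, β+f).
Subtract the data counts: 17−10=7, 47−30=17.

Beta(7, 17)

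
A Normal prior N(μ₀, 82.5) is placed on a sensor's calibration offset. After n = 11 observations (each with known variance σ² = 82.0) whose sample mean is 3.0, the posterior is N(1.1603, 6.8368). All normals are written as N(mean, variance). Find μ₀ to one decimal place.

μ₀ = -19.2

The posterior mean is a precision-weighted average: μ_n = (τ₀μ₀ + τ_data·x̄)/(τ₀+τ_data), with τ₀=1/σ₀² and τ_data=n/σ².
Here τ₀ = 1/82.5 = 0.012121 and τ_data = 11/82.0 = 0.134146, so τ_n = 0.146267.
Rearranging for μ₀: μ₀ = (μ_n·τ_n − τ_data·x̄)/τ₀ = (1.1603·0.146267 − 0.134146·3.0) / 0.012121 = -0.232724/0.012121 ≈ -19.2.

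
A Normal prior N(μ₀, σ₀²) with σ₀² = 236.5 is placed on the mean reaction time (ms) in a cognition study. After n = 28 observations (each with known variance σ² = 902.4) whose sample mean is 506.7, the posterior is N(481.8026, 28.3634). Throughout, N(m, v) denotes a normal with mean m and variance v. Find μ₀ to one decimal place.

μ₀ = 299.1

With known observation variance, the Normal–Normal posterior has precision τ_n = τ₀ + n/σ² and mean μ_n = (τ₀μ₀ + (n/σ²)x̄)/τ_n.
Here τ₀ = 1/236.5 = 0.004228 and τ_data = 28/902.4 = 0.031028, so τ_n = 0.035256.
Rearranging for μ₀: μ₀ = (μ_n·τ_n − τ_data·x̄)/τ₀ = (481.8026·0.035256 − 0.031028·506.7) / 0.004228 = 1.264545/0.004228 ≈ 299.1.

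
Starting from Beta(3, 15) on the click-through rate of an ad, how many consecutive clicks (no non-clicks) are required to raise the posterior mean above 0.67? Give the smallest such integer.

After k clicks and 0 non-clicks the posterior is Beta(3+k, 15), with mean (3+k)/(3+15+k).
Set (3+k)/(18+k) > 0.67 and solve: k > (0.67·18 − 3)/(1 − 0.67) = 27.455.
The smallest integer exceeding 27.455 is 28.

k = 28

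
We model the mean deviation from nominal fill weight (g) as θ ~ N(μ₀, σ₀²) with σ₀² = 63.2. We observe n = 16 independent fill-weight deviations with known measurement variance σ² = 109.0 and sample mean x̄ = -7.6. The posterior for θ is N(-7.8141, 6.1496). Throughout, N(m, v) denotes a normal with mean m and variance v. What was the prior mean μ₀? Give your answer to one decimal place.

With known observation variance, the Normal–Normal posterior has precision τ_n = τ₀ + n/σ² and mean μ_n = (τ₀μ₀ + (n/σ²)x̄)/τ_n.
Here τ₀ = 1/63.2 = 0.015823 and τ_data = 16/109.0 = 0.146789, so τ_n = 0.162612.
Rearranging for μ₀: μ₀ = (μ_n·τ_n − τ_data·x̄)/τ₀ = (-7.8141·0.162612 − 0.146789·-7.6) / 0.015823 = -0.155070/0.015823 ≈ -9.8.

μ₀ = -9.8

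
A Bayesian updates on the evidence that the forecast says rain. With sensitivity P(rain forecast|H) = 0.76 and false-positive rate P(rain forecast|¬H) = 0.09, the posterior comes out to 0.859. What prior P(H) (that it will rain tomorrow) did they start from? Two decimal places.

Bayes' rule in odds form gives O(H|E) = O(H)·[P(E|H)/P(E|¬H)], hence O(H) = O(H|E)/LR.
Posterior odds = 0.859/(1−0.859) = 6.0922. LR = 0.76/0.09 = 8.4444.
Prior odds = 6.0922/8.4444 = 0.7214, so P(H) = 0.7214/(1+0.7214) ≈ 0.42.

P(H) = 0.42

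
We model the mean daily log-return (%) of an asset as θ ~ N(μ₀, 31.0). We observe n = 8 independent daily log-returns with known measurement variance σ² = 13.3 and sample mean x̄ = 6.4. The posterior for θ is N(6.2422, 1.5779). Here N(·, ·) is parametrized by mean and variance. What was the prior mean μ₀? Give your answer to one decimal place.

With known observation variance, the Normal–Normal posterior has precision τ_n = τ₀ + n/σ² and mean μ_n = (τ₀μ₀ + (n/σ²)x̄)/τ_n.
Here τ₀ = 1/31.0 = 0.032258 and τ_data = 8/13.3 = 0.601504, so τ_n = 0.633762.
Rearranging for μ₀: μ₀ = (μ_n·τ_n − τ_data·x̄)/τ₀ = (6.2422·0.633762 − 0.601504·6.4) / 0.032258 = 0.106444/0.032258 ≈ 3.3.

μ₀ = 3.3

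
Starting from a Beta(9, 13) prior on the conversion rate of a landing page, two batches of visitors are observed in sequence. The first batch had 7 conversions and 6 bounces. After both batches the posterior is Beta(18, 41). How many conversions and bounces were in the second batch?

Because Beta–binomial updating is additive in the counts, the combined data contributed (α_post−α_prior, β_post−β_prior) successes and failures.
Total across both batches: 18−9=9 conversions, 41−13=28 bounces.
Subtract the first batch: 9−7=2 conversions and 28−6=22 bounces.

2 conversions and 22 bounces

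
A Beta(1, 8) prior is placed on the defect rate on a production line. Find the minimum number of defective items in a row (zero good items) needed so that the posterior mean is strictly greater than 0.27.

After k defective items and 0 good items the posterior is Beta(1+k, 8), with mean (1+k)/(1+8+k).
Set (1+k)/(9+k) > 0.27 and solve: k > (0.27·9 − 1)/(1 − 0.27) = 1.959.
The smallest integer exceeding 1.959 is 2, and checking k=2: (3)/(11) = 0.2727 > 0.27.

k = 2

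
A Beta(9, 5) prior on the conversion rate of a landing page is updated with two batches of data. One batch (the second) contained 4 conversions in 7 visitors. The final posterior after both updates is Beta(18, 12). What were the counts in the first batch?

Because Beta–binomial updating is additive in the counts, the combined data contributed (α_post−α_prior, β_post−β_prior) successes and failures.
Total across both batches: 18−9=9 conversions, 12−5=7 bounces.
Subtract the second batch: 9−4=5 conversions and 7−3=4 bounces.

5 conversions and 4 bounces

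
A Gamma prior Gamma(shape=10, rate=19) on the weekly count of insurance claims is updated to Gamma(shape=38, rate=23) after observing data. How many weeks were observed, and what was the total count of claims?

n = 4 weeks with total 28 claims

A Gamma(α, β) prior (rate parametrization) on a Poisson rate with n observations summing to S gives posterior Gamma(α+S, β+n).
Matching: Σxᵢ = 38 − 10 = 28 and n = 23 − 19 = 4.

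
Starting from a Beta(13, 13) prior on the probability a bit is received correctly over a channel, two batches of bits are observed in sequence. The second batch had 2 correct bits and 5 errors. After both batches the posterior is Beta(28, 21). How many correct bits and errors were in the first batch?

Because Beta–binomial updating is additive in the counts, the combined data contributed (α_post−α_prior, β_post−β_prior) successes and failures.
Total across both batches: 28−13=15 correct bits, 21−13=8 errors.
Subtract the second batch: 15−2=13 correct bits and 8−5=3 errors.

13 correct bits and 3 errors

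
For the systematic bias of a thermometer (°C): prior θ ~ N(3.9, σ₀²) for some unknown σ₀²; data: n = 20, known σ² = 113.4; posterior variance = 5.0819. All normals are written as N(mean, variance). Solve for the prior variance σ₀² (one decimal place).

For the Normal–Normal model with known σ², precisions add: τ_n = τ₀ + n/σ².
So 1/σ₀² = 1/5.0819 − 20/113.4 = 0.196777 − 0.176367 = 0.020410.
Hence σ₀² = 1/0.020410 ≈ 49.0.

σ₀² = 49.0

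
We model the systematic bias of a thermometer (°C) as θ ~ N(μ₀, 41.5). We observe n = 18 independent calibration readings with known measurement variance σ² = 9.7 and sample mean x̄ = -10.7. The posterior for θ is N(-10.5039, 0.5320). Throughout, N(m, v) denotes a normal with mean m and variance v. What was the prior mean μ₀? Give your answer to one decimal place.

μ₀ = 4.6

With known observation variance, the Normal–Normal posterior has precision τ_n = τ₀ + n/σ² and mean μ_n = (τ₀μ₀ + (n/σ²)x̄)/τ_n.
Here τ₀ = 1/41.5 = 0.024096 and τ_data = 18/9.7 = 1.855670, so τ_n = 1.879766.
Rearranging for μ₀: μ₀ = (μ_n·τ_n − τ_data·x̄)/τ₀ = (-10.5039·1.879766 − 1.855670·-10.7) / 0.024096 = 0.110795/0.024096 ≈ 4.6.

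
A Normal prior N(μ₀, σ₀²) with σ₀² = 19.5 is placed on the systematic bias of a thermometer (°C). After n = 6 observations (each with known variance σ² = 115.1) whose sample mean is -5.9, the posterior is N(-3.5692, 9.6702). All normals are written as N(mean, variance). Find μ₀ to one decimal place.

The posterior mean is a precision-weighted average: μ_n = (τ₀μ₀ + τ_data·x̄)/(τ₀+τ_data), with τ₀=1/σ₀² and τ_data=n/σ².
Here τ₀ = 1/19.5 = 0.051282 and τ_data = 6/115.1 = 0.052129, so τ_n = 0.103411.
Rearranging for μ₀: μ₀ = (μ_n·τ_n − τ_data·x̄)/τ₀ = (-3.5692·0.103411 − 0.052129·-5.9) / 0.051282 = -0.061533/0.051282 ≈ -1.2.

μ₀ = -1.2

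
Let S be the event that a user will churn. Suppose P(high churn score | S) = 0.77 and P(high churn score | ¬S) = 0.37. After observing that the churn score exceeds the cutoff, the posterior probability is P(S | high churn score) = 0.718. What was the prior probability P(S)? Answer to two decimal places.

P(S) = 0.55

Bayes' rule in odds form gives O(S|E) = O(S)·[P(E|S)/P(E|¬S)], hence O(S) = O(S|E)/LR.
Posterior odds = 0.718/(1−0.718) = 2.5461. LR = 0.77/0.37 = 2.0811.
Prior odds = 2.5461/2.0811 = 1.2234, so P(S) = 1.2234/(1+1.2234) ≈ 0.55.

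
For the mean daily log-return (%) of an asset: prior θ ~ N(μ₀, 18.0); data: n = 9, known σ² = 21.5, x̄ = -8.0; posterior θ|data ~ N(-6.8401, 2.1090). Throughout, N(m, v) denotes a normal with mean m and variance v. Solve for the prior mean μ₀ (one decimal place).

μ₀ = 1.9

The posterior mean is a precision-weighted average: μ_n = (τ₀μ₀ + τ_data·x̄)/(τ₀+τ_data), with τ₀=1/σ₀² and τ_data=n/σ².
Here τ₀ = 1/18.0 = 0.055556 and τ_data = 9/21.5 = 0.418605, so τ_n = 0.474161.
Rearranging for μ₀: μ₀ = (μ_n·τ_n − τ_data·x̄)/τ₀ = (-6.8401·0.474161 − 0.418605·-8.0) / 0.055556 = 0.105531/0.055556 ≈ 1.9.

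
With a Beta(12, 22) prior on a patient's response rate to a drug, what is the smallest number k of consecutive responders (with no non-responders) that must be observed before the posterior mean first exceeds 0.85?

After k responders and 0 non-responders the posterior is Beta(12+k, 22), with mean (12+k)/(12+22+k).
Set (12+k)/(34+k) > 0.85 and solve: k > (0.85·34 − 12)/(1 − 0.85) = 112.667.
The smallest integer exceeding 112.667 is 113.

k = 113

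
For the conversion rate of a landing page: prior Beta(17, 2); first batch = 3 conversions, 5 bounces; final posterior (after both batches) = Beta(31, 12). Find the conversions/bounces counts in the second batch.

11 conversions and 5 bounces

Because Beta–binomial updating is additive in the counts, the combined data contributed (α_post−α_prior, β_post−β_prior) successes and failures.
Total across both batches: 31−17=14 conversions, 12−2=10 bounces.
Subtract the first batch: 14−3=11 conversions and 10−5=5 bounces.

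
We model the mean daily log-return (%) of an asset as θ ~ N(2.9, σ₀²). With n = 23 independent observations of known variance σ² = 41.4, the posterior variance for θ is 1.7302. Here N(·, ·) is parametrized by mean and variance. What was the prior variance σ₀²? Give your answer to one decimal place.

For the Normal–Normal model with known σ², precisions add: τ_n = τ₀ + n/σ².
So 1/σ₀² = 1/1.7302 − 23/41.4 = 0.577968 − 0.555556 = 0.022412.
Hence σ₀² = 1/0.022412 ≈ 44.6.

σ₀² = 44.6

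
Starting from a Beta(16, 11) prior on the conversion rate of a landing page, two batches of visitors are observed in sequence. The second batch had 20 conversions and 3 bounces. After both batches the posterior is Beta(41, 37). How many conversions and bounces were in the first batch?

5 conversions and 23 bounces

Because Beta–binomial updating is additive in the counts, the combined data contributed (α_post−α_prior, β_post−β_prior) successes and failures.
Total across both batches: 41−16=25 conversions, 37−11=26 bounces.
Subtract the second batch: 25−20=5 conversions and 26−3=23 bounces.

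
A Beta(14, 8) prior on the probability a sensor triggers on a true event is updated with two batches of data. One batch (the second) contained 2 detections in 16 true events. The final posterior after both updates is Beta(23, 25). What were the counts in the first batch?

Because Beta–binomial updating is additive in the counts, the combined data contributed (α_post−α_prior, β_post−β_prior) successes and failures.
Total across both batches: 23−14=9 detections, 25−8=17 misses.
Subtract the second batch: 9−2=7 detections and 17−14=3 misses.

7 detections and 3 misses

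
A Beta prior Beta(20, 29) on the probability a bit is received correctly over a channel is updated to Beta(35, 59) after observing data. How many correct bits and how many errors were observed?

15 correct bits and 30 errors

Under Beta–binomial conjugacy the posterior parameters are (α+s, β+f).
Match parameters: s=35−20=15, f=59−29=30.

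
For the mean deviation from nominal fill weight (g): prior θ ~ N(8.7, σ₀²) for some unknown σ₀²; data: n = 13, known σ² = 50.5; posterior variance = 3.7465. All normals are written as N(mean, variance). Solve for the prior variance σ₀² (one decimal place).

For the Normal–Normal model with known σ², precisions add: τ_n = τ₀ + n/σ².
So 1/σ₀² = 1/3.7465 − 13/50.5 = 0.266916 − 0.257426 = 0.009490.
Hence σ₀² = 1/0.009490 ≈ 105.4.

σ₀² = 105.4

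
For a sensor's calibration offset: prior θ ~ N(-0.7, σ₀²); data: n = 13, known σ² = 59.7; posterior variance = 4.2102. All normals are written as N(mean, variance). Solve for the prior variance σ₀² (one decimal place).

σ₀² = 50.6

For the Normal–Normal model with known σ², precisions add: τ_n = τ₀ + n/σ².
So 1/σ₀² = 1/4.2102 − 13/59.7 = 0.237518 − 0.217755 = 0.019763.
Hence σ₀² = 1/0.019763 ≈ 50.6.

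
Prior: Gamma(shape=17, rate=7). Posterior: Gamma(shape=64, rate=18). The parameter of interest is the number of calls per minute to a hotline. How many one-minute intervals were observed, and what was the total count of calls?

n = 11 one-minute intervals with total 47 calls

A Gamma(α, β) prior (rate parametrization) on a Poisson rate with n observations summing to S gives posterior Gamma(α+S, β+n).
Matching: Σxᵢ = 64 − 17 = 47 and n = 18 − 7 = 11.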